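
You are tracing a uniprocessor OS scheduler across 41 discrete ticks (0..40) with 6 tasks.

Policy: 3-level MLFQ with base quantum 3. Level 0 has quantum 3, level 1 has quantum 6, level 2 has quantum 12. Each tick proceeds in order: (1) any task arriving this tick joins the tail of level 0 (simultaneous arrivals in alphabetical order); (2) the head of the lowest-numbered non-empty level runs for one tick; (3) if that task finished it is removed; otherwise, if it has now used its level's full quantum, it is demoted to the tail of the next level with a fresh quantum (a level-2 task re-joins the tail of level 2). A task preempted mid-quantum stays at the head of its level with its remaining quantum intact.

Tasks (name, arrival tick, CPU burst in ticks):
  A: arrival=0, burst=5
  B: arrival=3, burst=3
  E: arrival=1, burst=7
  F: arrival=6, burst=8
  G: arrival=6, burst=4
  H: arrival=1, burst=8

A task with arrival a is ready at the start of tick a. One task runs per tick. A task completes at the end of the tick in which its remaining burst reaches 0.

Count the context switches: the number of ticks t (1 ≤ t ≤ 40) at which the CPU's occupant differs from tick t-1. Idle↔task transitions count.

context switches = 11

t=0: L0/L1/L2 = A/-/- → run A
t=1: L0/L1/L2 = AEH/-/- → run A
t=2: L0/L1/L2 = AEH/-/- → run A
t=3: L0/L1/L2 = EHB/A/- → run E
t=4: L0/L1/L2 = EHB/A/- → run E
t=5: L0/L1/L2 = EHB/A/- → run E
t=6: L0/L1/L2 = HBFG/AE/- → run H
t=7: L0/L1/L2 = HBFG/AE/- → run H
t=8: L0/L1/L2 = HBFG/AE/- → run H
t=9: L0/L1/L2 = BFG/AEH/- → run B
t=10: L0/L1/L2 = BFG/AEH/- → run B
t=11: L0/L1/L2 = BFG/AEH/- → run B
t=12: L0/L1/L2 = FG/AEH/- → run F
t=13: L0/L1/L2 = FG/AEH/- → run F
t=14: L0/L1/L2 = FG/AEH/- → run F
t=15: L0/L1/L2 = G/AEHF/- → run G
t=16: L0/L1/L2 = G/AEHF/- → run G
t=17: L0/L1/L2 = G/AEHF/- → run G
t=18: L0/L1/L2 = -/AEHFG/- → run A
t=19: L0/L1/L2 = -/AEHFG/- → run A
t=20: L0/L1/L2 = -/EHFG/- → run E
t=21: L0/L1/L2 = -/EHFG/- → run E
t=22: L0/L1/L2 = -/EHFG/- → run E
t=23: L0/L1/L2 = -/EHFG/- → run E
t=24: L0/L1/L2 = -/HFG/- → run H
t=25: L0/L1/L2 = -/HFG/- → run H
t=26: L0/L1/L2 = -/HFG/- → run H
t=27: L0/L1/L2 = -/HFG/- → run H
t=28: L0/L1/L2 = -/HFG/- → run H
t=29: L0/L1/L2 = -/FG/- → run F
t=30: L0/L1/L2 = -/FG/- → run F
t=31: L0/L1/L2 = -/FG/- → run F
t=32: L0/L1/L2 = -/FG/- → run F
t=33: L0/L1/L2 = -/FG/- → run F
t=34: L0/L1/L2 = -/G/- → run G
t=35: (idle)
t=36: (idle)
t=37: (idle)
t=38: (idle)
t=39: (idle)
t=40: (idle)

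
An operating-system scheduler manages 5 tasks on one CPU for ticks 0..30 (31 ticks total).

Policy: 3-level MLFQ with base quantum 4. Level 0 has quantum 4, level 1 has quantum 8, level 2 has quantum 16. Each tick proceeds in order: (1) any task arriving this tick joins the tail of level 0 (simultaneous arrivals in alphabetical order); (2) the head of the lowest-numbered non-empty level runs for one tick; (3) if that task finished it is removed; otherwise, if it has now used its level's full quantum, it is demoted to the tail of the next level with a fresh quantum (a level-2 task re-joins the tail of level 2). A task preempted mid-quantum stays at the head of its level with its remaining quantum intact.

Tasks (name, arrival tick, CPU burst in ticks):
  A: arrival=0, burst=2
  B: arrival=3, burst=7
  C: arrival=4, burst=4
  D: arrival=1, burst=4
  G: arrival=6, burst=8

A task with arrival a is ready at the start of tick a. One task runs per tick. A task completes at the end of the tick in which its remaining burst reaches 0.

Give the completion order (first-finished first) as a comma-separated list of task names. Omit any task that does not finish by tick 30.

t=0: L0/L1/L2 = A/-/- → run A
t=1: L0/L1/L2 = AD/-/- → run A
t=2: L0/L1/L2 = D/-/- → run D
t=3: L0/L1/L2 = DB/-/- → run D
t=4: L0/L1/L2 = DBC/-/- → run D
t=5: L0/L1/L2 = DBC/-/- → run D
t=6: L0/L1/L2 = BCG/-/- → run B
t=7: L0/L1/L2 = BCG/-/- → run B
t=8: L0/L1/L2 = BCG/-/- → run B
t=9: L0/L1/L2 = BCG/-/- → run B
t=10: L0/L1/L2 = CG/B/- → run C
t=11: L0/L1/L2 = CG/B/- → run C
t=12: L0/L1/L2 = CG/B/- → run C
t=13: L0/L1/L2 = CG/B/- → run C
t=14: L0/L1/L2 = G/B/- → run G
t=15: L0/L1/L2 = G/B/- → run G
t=16: L0/L1/L2 = G/B/- → run G
t=17: L0/L1/L2 = G/B/- → run G
t=18: L0/L1/L2 = -/BG/- → run B
t=19: L0/L1/L2 = -/BG/- → run B
t=20: L0/L1/L2 = -/BG/- → run B
t=21: L0/L1/L2 = -/G/- → run G
t=22: L0/L1/L2 = -/G/- → run G
t=23: L0/L1/L2 = -/G/- → run G
t=24: L0/L1/L2 = -/G/- → run G
t=25: (idle)
t=26: (idle)
t=27: (idle)
t=28: (idle)
t=29: (idle)
t=30: (idle)

completion order = A, D, C, B, G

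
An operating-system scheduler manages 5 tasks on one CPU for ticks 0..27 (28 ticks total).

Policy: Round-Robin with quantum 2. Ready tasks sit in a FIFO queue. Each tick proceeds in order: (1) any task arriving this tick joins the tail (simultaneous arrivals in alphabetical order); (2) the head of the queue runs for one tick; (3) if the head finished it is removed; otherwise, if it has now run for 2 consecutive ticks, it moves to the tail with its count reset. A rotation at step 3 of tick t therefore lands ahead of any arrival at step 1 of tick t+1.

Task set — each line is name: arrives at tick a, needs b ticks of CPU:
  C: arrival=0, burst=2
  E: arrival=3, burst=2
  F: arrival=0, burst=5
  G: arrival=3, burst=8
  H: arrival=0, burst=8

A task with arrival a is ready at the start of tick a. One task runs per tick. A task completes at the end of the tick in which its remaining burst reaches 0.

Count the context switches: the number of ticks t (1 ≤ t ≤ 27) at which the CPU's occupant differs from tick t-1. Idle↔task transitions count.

context switches = 13

t=0: queue=[C,F,H] q_used=0 → run C
t=1: queue=[C,F,H] q_used=1 → run C
t=2: queue=[F,H] q_used=0 → run F
t=3: queue=[F,H,E,G] q_used=1 → run F
t=4: queue=[H,E,G,F] q_used=0 → run H
t=5: queue=[H,E,G,F] q_used=1 → run H
t=6: queue=[E,G,F,H] q_used=0 → run E
t=7: queue=[E,G,F,H] q_used=1 → run E
t=8: queue=[G,F,H] q_used=0 → run G
t=9: queue=[G,F,H] q_used=1 → run G
t=10: queue=[F,H,G] q_used=0 → run F
t=11: queue=[F,H,G] q_used=1 → run F
t=12: queue=[H,G,F] q_used=0 → run H
t=13: queue=[H,G,F] q_used=1 → run H
t=14: queue=[G,F,H] q_used=0 → run G
t=15: queue=[G,F,H] q_used=1 → run G
t=16: queue=[F,H,G] q_used=0 → run F
t=17: queue=[H,G] q_used=0 → run H
t=18: queue=[H,G] q_used=1 → run H
t=19: queue=[G,H] q_used=0 → run G
t=20: queue=[G,H] q_used=1 → run G
t=21: queue=[H,G] q_used=0 → run H
t=22: queue=[H,G] q_used=1 → run H
t=23: queue=[G] q_used=0 → run G
t=24: queue=[G] q_used=1 → run G
t=25: (idle)
t=26: (idle)
t=27: (idle)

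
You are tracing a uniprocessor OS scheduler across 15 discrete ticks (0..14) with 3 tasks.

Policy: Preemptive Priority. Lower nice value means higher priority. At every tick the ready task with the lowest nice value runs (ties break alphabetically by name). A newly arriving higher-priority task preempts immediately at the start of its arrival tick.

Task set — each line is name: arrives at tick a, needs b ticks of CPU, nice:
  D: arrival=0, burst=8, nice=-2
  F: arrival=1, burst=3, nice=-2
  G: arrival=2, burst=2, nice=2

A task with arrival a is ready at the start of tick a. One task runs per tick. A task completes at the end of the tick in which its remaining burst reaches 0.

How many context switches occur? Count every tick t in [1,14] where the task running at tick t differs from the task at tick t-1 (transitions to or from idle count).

context switches = 3

t=0: ready={D} → run D
t=1: ready={D,F} → run D
t=2: ready={D,F,G} → run D
t=3: ready={D,F,G} → run D
t=4: ready={D,F,G} → run D
t=5: ready={D,F,G} → run D
t=6: ready={D,F,G} → run D
t=7: ready={D,F,G} → run D
t=8: ready={F,G} → run F
t=9: ready={F,G} → run F
t=10: ready={F,G} → run F
t=11: ready={G} → run G
t=12: ready={G} → run G
t=13: (idle)
t=14: (idle)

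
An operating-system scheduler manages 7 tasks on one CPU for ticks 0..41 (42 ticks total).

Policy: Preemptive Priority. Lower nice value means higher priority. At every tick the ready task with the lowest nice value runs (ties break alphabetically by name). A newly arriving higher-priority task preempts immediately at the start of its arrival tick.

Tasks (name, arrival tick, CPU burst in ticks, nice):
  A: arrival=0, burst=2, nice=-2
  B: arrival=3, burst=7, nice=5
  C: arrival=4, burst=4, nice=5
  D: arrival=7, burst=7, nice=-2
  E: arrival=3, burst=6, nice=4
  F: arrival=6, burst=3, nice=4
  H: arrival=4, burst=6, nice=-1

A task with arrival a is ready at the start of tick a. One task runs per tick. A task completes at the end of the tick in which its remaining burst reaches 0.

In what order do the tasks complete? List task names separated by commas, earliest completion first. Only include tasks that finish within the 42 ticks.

t=0: ready={A} → run A
t=1: ready={A} → run A
t=2: (idle)
t=3: ready={B,E} → run E
t=4: ready={B,C,E,H} → run H
t=5: ready={B,C,E,H} → run H
t=6: ready={B,C,E,F,H} → run H
t=7: ready={B,C,D,E,F,H} → run D
t=8: ready={B,C,D,E,F,H} → run D
t=9: ready={B,C,D,E,F,H} → run D
t=10: ready={B,C,D,E,F,H} → run D
t=11: ready={B,C,D,E,F,H} → run D
t=12: ready={B,C,D,E,F,H} → run D
t=13: ready={B,C,D,E,F,H} → run D
t=14: ready={B,C,E,F,H} → run H
t=15: ready={B,C,E,F,H} → run H
t=16: ready={B,C,E,F,H} → run H
t=17: ready={B,C,E,F} → run E
t=18: ready={B,C,E,F} → run E
t=19: ready={B,C,E,F} → run E
t=20: ready={B,C,E,F} → run E
t=21: ready={B,C,E,F} → run E
t=22: ready={B,C,F} → run F
t=23: ready={B,C,F} → run F
t=24: ready={B,C,F} → run F
t=25: ready={B,C} → run B
t=26: ready={B,C} → run B
t=27: ready={B,C} → run B
t=28: ready={B,C} → run B
t=29: ready={B,C} → run B
t=30: ready={B,C} → run B
t=31: ready={B,C} → run B
t=32: ready={C} → run C
t=33: ready={C} → run C
t=34: ready={C} → run C
t=35: ready={C} → run C
t=36: (idle)
t=37: (idle)
t=38: (idle)
t=39: (idle)
t=40: (idle)
t=41: (idle)

completion order = A, D, H, E, F, B, C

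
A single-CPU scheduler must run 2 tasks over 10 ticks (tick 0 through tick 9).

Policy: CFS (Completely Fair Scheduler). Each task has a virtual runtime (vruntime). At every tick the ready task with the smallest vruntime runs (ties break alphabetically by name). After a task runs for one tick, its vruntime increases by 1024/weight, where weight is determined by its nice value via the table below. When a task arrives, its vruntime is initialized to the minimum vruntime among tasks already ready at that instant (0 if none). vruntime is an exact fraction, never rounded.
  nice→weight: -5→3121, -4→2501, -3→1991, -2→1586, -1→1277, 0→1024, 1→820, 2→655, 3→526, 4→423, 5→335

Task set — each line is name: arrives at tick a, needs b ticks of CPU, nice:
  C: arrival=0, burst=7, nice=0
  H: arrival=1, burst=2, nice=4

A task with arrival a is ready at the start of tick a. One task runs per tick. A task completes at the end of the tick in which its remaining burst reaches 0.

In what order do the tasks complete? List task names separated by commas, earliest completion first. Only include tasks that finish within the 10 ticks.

t=0: vr[C=0] → run C
t=1: vr[C=1 H=1] → run C
t=2: vr[C=2 H=1] → run H
t=3: vr[C=2 H=1447/423] → run C
t=4: vr[C=3 H=1447/423] → run C
t=5: vr[C=4 H=1447/423] → run H
t=6: vr[C=4] → run C
t=7: vr[C=5] → run C
t=8: vr[C=6] → run C
t=9: (idle)

completion order = H, C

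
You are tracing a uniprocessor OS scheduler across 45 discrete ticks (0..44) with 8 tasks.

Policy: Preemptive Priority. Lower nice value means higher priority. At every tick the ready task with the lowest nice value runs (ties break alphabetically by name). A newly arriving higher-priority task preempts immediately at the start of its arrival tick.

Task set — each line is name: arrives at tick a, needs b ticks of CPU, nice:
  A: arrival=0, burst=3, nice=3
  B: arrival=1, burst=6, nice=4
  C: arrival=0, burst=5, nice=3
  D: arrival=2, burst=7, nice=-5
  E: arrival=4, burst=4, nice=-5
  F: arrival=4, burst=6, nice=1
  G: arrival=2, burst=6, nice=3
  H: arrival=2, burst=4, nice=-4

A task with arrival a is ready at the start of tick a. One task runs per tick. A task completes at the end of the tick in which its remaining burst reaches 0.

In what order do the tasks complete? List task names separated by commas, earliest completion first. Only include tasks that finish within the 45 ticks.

completion order = D, E, H, F, A, C, G, B

t=0: ready={A,C} → run A
t=1: ready={A,B,C} → run A
t=2: ready={A,B,C,D,G,H} → run D
t=3: ready={A,B,C,D,G,H} → run D
t=4: ready={A,B,C,D,E,F,G,H} → run D
t=5: ready={A,B,C,D,E,F,G,H} → run D
t=6: ready={A,B,C,D,E,F,G,H} → run D
t=7: ready={A,B,C,D,E,F,G,H} → run D
t=8: ready={A,B,C,D,E,F,G,H} → run D
t=9: ready={A,B,C,E,F,G,H} → run E
t=10: ready={A,B,C,E,F,G,H} → run E
t=11: ready={A,B,C,E,F,G,H} → run E
t=12: ready={A,B,C,E,F,G,H} → run E
t=13: ready={A,B,C,F,G,H} → run H
t=14: ready={A,B,C,F,G,H} → run H
t=15: ready={A,B,C,F,G,H} → run H
t=16: ready={A,B,C,F,G,H} → run H
t=17: ready={A,B,C,F,G} → run F
t=18: ready={A,B,C,F,G} → run F
t=19: ready={A,B,C,F,G} → run F
t=20: ready={A,B,C,F,G} → run F
t=21: ready={A,B,C,F,G} → run F
t=22: ready={A,B,C,F,G} → run F
t=23: ready={A,B,C,G} → run A
t=24: ready={B,C,G} → run C
t=25: ready={B,C,G} → run C
t=26: ready={B,C,G} → run C
t=27: ready={B,C,G} → run C
t=28: ready={B,C,G} → run C
t=29: ready={B,G} → run G
t=30: ready={B,G} → run G
t=31: ready={B,G} → run G
t=32: ready={B,G} → run G
t=33: ready={B,G} → run G
t=34: ready={B,G} → run G
t=35: ready={B} → run B
t=36: ready={B} → run B
t=37: ready={B} → run B
t=38: ready={B} → run B
t=39: ready={B} → run B
t=40: ready={B} → run B
t=41: (idle)
t=42: (idle)
t=43: (idle)
t=44: (idle)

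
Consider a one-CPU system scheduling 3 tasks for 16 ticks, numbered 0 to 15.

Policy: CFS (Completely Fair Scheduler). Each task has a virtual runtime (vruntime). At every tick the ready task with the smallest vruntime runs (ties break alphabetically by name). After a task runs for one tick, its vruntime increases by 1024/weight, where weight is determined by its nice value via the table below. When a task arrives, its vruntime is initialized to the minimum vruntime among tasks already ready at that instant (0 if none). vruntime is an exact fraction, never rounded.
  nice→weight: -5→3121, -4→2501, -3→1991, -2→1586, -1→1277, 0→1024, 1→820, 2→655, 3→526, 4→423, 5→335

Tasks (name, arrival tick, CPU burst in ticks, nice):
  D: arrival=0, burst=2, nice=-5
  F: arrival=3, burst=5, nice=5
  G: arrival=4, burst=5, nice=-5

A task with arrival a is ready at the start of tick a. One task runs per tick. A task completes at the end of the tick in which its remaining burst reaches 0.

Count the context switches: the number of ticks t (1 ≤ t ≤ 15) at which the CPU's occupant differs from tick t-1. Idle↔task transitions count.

t=0: vr[D=0] → run D
t=1: vr[D=1024/3121] → run D
t=2: (idle)
t=3: vr[F=0] → run F
t=4: vr[F=1024/335 G=1024/335] → run F
t=5: vr[F=2048/335 G=1024/335] → run G
t=6: vr[F=2048/335 G=3538944/1045535] → run G
t=7: vr[F=2048/335 G=3881984/1045535] → run G
t=8: vr[F=2048/335 G=4225024/1045535] → run G
t=9: vr[F=2048/335 G=4568064/1045535] → run G
t=10: vr[F=2048/335] → run F
t=11: vr[F=3072/335] → run F
t=12: vr[F=4096/335] → run F
t=13: (idle)
t=14: (idle)
t=15: (idle)

context switches = 5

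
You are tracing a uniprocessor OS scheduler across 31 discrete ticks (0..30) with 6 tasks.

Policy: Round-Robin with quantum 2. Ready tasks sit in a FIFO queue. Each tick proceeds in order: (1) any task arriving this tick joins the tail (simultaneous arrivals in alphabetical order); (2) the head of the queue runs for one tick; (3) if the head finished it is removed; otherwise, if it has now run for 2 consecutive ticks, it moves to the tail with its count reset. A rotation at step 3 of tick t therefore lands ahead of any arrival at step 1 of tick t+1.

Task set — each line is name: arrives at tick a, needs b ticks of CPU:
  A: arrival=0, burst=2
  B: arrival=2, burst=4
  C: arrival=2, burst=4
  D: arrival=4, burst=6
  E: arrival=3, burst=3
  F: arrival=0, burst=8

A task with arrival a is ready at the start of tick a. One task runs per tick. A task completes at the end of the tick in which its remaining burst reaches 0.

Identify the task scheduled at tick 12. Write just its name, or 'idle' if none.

t=0: queue=[A,F] q_used=0 → run A
t=1: queue=[A,F] q_used=1 → run A
t=2: queue=[F,B,C] q_used=0 → run F
t=3: queue=[F,B,C,E] q_used=1 → run F
t=4: queue=[B,C,E,F,D] q_used=0 → run B
t=5: queue=[B,C,E,F,D] q_used=1 → run B
t=6: queue=[C,E,F,D,B] q_used=0 → run C
t=7: queue=[C,E,F,D,B] q_used=1 → run C
t=8: queue=[E,F,D,B,C] q_used=0 → run E
t=9: queue=[E,F,D,B,C] q_used=1 → run E
t=10: queue=[F,D,B,C,E] q_used=0 → run F
t=11: queue=[F,D,B,C,E] q_used=1 → run F
t=12: queue=[D,B,C,E,F] q_used=0 → run D
t=13: queue=[D,B,C,E,F] q_used=1 → run D
t=14: queue=[B,C,E,F,D] q_used=0 → run B
t=15: queue=[B,C,E,F,D] q_used=1 → run B
t=16: queue=[C,E,F,D] q_used=0 → run C
t=17: queue=[C,E,F,D] q_used=1 → run C
t=18: queue=[E,F,D] q_used=0 → run E
t=19: queue=[F,D] q_used=0 → run F
t=20: queue=[F,D] q_used=1 → run F
t=21: queue=[D,F] q_used=0 → run D
t=22: queue=[D,F] q_used=1 → run D
t=23: queue=[F,D] q_used=0 → run F
t=24: queue=[F,D] q_used=1 → run F
t=25: queue=[D] q_used=0 → run D
t=26: queue=[D] q_used=1 → run D
t=27: (idle)
t=28: (idle)
t=29: (idle)
t=30: (idle)

running at tick 12 = D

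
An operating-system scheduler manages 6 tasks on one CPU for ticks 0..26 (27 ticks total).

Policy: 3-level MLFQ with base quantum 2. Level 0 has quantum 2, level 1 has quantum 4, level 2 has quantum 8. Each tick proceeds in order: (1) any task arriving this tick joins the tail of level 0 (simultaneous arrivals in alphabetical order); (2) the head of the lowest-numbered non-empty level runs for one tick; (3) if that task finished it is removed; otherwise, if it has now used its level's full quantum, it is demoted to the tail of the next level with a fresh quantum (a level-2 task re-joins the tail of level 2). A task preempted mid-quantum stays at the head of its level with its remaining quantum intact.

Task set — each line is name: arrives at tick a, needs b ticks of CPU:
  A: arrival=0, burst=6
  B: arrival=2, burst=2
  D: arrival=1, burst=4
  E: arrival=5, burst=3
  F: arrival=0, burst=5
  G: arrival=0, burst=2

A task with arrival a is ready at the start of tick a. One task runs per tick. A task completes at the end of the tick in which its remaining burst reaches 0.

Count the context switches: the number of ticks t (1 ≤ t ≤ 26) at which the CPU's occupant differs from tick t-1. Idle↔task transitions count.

t=0: L0/L1/L2 = AFG/-/- → run A
t=1: L0/L1/L2 = AFGD/-/- → run A
t=2: L0/L1/L2 = FGDB/A/- → run F
t=3: L0/L1/L2 = FGDB/A/- → run F
t=4: L0/L1/L2 = GDB/AF/- → run G
t=5: L0/L1/L2 = GDBE/AF/- → run G
t=6: L0/L1/L2 = DBE/AF/- → run D
t=7: L0/L1/L2 = DBE/AF/- → run D
t=8: L0/L1/L2 = BE/AFD/- → run B
t=9: L0/L1/L2 = BE/AFD/- → run B
t=10: L0/L1/L2 = E/AFD/- → run E
t=11: L0/L1/L2 = E/AFD/- → run E
t=12: L0/L1/L2 = -/AFDE/- → run A
t=13: L0/L1/L2 = -/AFDE/- → run A
t=14: L0/L1/L2 = -/AFDE/- → run A
t=15: L0/L1/L2 = -/AFDE/- → run A
t=16: L0/L1/L2 = -/FDE/- → run F
t=17: L0/L1/L2 = -/FDE/- → run F
t=18: L0/L1/L2 = -/FDE/- → run F
t=19: L0/L1/L2 = -/DE/- → run D
t=20: L0/L1/L2 = -/DE/- → run D
t=21: L0/L1/L2 = -/E/- → run E
t=22: (idle)
t=23: (idle)
t=24: (idle)
t=25: (idle)
t=26: (idle)

context switches = 10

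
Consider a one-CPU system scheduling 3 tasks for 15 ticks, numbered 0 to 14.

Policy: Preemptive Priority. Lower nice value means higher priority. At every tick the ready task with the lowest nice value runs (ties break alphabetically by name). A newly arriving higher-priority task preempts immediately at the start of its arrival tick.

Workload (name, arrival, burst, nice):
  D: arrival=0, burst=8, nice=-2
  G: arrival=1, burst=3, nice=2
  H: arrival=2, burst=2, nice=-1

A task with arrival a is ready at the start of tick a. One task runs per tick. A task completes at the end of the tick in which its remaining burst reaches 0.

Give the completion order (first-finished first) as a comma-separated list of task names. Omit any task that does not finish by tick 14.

completion order = D, H, G

t=0: ready={D} → run D
t=1: ready={D,G} → run D
t=2: ready={D,G,H} → run D
t=3: ready={D,G,H} → run D
t=4: ready={D,G,H} → run D
t=5: ready={D,G,H} → run D
t=6: ready={D,G,H} → run D
t=7: ready={D,G,H} → run D
t=8: ready={G,H} → run H
t=9: ready={G,H} → run H
t=10: ready={G} → run G
t=11: ready={G} → run G
t=12: ready={G} → run G
t=13: (idle)
t=14: (idle)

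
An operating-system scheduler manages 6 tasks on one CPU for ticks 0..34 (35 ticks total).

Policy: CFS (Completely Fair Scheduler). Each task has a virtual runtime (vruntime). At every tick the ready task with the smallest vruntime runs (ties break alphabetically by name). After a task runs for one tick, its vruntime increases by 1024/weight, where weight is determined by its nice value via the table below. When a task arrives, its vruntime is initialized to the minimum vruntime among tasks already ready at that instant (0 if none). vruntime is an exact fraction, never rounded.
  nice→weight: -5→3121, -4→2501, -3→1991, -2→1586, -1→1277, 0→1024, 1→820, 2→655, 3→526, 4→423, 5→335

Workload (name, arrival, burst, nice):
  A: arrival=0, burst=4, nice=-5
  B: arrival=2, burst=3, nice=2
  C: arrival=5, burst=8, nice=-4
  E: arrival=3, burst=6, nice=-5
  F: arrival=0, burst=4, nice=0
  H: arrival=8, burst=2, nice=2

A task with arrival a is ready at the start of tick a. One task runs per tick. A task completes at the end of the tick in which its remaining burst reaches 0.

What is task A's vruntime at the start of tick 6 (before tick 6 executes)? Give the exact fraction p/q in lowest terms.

t=0: vr[A=0 F=0] → run A
t=1: vr[A=1024/3121 F=0] → run F
t=2: vr[A=1024/3121 B=1024/3121 F=1] → run A
t=3: vr[A=2048/3121 B=1024/3121 E=1024/3121 F=1] → run B
t=4: vr[A=2048/3121 B=3866624/2044255 E=1024/3121 F=1] → run E
t=5: vr[A=2048/3121 B=3866624/2044255 C=2048/3121 E=2048/3121 F=1] → run A
t=6: vr[A=3072/3121 B=3866624/2044255 C=2048/3121 E=2048/3121 F=1] → run C
t=7: vr[A=3072/3121 B=3866624/2044255 C=8317952/7805621 E=2048/3121 F=1] → run E
t=8: vr[A=3072/3121 B=3866624/2044255 C=8317952/7805621 E=3072/3121 F=1 H=3072/3121] → run A
t=9: vr[B=3866624/2044255 C=8317952/7805621 E=3072/3121 F=1 H=3072/3121] → run E
t=10: vr[B=3866624/2044255 C=8317952/7805621 E=4096/3121 F=1 H=3072/3121] → run H
t=11: vr[B=3866624/2044255 C=8317952/7805621 E=4096/3121 F=1 H=5208064/2044255] → run F
t=12: vr[B=3866624/2044255 C=8317952/7805621 E=4096/3121 F=2 H=5208064/2044255] → run C
t=13: vr[B=3866624/2044255 C=11513856/7805621 E=4096/3121 F=2 H=5208064/2044255] → run E
t=14: vr[B=3866624/2044255 C=11513856/7805621 E=5120/3121 F=2 H=5208064/2044255] → run C
t=15: vr[B=3866624/2044255 C=14709760/7805621 E=5120/3121 F=2 H=5208064/2044255] → run E
t=16: vr[B=3866624/2044255 C=14709760/7805621 E=6144/3121 F=2 H=5208064/2044255] → run C
t=17: vr[B=3866624/2044255 C=17905664/7805621 E=6144/3121 F=2 H=5208064/2044255] → run B
t=18: vr[B=7062528/2044255 C=17905664/7805621 E=6144/3121 F=2 H=5208064/2044255] → run E
t=19: vr[B=7062528/2044255 C=17905664/7805621 F=2 H=5208064/2044255] → run F
t=20: vr[B=7062528/2044255 C=17905664/7805621 F=3 H=5208064/2044255] → run C
t=21: vr[B=7062528/2044255 C=21101568/7805621 F=3 H=5208064/2044255] → run H
t=22: vr[B=7062528/2044255 C=21101568/7805621 F=3] → run C
t=23: vr[B=7062528/2044255 C=24297472/7805621 F=3] → run F
t=24: vr[B=7062528/2044255 C=24297472/7805621] → run C
t=25: vr[B=7062528/2044255 C=27493376/7805621] → run B
t=26: vr[C=27493376/7805621] → run C
t=27: (idle)
t=28: (idle)
t=29: (idle)
t=30: (idle)
t=31: (idle)
t=32: (idle)
t=33: (idle)
t=34: (idle)

vruntime(A, start of tick 6) = 3072/3121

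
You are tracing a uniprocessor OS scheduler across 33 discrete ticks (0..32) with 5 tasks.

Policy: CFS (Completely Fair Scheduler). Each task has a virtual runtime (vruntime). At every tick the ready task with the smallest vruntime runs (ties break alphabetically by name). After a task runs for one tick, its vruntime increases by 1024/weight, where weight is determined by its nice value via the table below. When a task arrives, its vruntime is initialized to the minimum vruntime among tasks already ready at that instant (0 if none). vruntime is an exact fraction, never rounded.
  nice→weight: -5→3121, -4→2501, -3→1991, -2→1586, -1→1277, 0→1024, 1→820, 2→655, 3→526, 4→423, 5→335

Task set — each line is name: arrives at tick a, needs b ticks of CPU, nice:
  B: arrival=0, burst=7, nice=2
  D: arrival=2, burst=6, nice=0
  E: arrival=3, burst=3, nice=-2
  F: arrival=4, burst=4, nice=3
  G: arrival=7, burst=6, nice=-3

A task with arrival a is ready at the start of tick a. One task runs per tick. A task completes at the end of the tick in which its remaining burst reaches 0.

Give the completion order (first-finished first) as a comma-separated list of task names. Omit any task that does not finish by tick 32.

completion order = E, G, D, F, B

t=0: vr[B=0] → run B
t=1: vr[B=1024/655] → run B
t=2: vr[B=2048/655 D=2048/655] → run B
t=3: vr[B=3072/655 D=2048/655 E=2048/655] → run D
t=4: vr[B=3072/655 D=2703/655 E=2048/655 F=2048/655] → run E
t=5: vr[B=3072/655 D=2703/655 E=1959424/519415 F=2048/655] → run F
t=6: vr[B=3072/655 D=2703/655 E=1959424/519415 F=873984/172265] → run E
t=7: vr[B=3072/655 D=2703/655 E=2294784/519415 F=873984/172265 G=2703/655] → run D
t=8: vr[B=3072/655 D=3358/655 E=2294784/519415 F=873984/172265 G=2703/655] → run G
t=9: vr[B=3072/655 D=3358/655 E=2294784/519415 F=873984/172265 G=6052393/1304105] → run E
t=10: vr[B=3072/655 D=3358/655 F=873984/172265 G=6052393/1304105] → run G
t=11: vr[B=3072/655 D=3358/655 F=873984/172265 G=6723113/1304105] → run B
t=12: vr[B=4096/655 D=3358/655 F=873984/172265 G=6723113/1304105] → run F
t=13: vr[B=4096/655 D=3358/655 F=1209344/172265 G=6723113/1304105] → run D
t=14: vr[B=4096/655 D=4013/655 F=1209344/172265 G=6723113/1304105] → run G
t=15: vr[B=4096/655 D=4013/655 F=1209344/172265 G=7393833/1304105] → run G
t=16: vr[B=4096/655 D=4013/655 F=1209344/172265 G=8064553/1304105] → run D
t=17: vr[B=4096/655 D=4668/655 F=1209344/172265 G=8064553/1304105] → run G
t=18: vr[B=4096/655 D=4668/655 F=1209344/172265 G=8735273/1304105] → run B
t=19: vr[B=1024/131 D=4668/655 F=1209344/172265 G=8735273/1304105] → run G
t=20: vr[B=1024/131 D=4668/655 F=1209344/172265] → run F
t=21: vr[B=1024/131 D=4668/655 F=1544704/172265] → run D
t=22: vr[B=1024/131 D=5323/655 F=1544704/172265] → run B
t=23: vr[B=6144/655 D=5323/655 F=1544704/172265] → run D
t=24: vr[B=6144/655 F=1544704/172265] → run F
t=25: vr[B=6144/655] → run B
t=26: (idle)
t=27: (idle)
t=28: (idle)
t=29: (idle)
t=30: (idle)
t=31: (idle)
t=32: (idle)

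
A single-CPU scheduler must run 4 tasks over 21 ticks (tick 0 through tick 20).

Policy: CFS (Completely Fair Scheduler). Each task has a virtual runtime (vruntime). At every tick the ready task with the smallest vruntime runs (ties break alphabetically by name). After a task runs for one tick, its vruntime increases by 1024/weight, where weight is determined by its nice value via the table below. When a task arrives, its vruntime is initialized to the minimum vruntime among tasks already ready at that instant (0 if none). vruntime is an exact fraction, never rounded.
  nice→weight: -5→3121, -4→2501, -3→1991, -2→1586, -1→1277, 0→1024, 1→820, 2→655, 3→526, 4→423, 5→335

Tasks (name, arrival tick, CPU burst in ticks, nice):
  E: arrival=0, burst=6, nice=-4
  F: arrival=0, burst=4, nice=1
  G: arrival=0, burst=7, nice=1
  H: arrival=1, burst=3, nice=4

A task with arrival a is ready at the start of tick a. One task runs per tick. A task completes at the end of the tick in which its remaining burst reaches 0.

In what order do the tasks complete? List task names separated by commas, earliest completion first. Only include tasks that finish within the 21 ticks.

completion order = E, F, H, G

t=0: vr[E=0 F=0 G=0] → run E
t=1: vr[E=1024/2501 F=0 G=0 H=0] → run F
t=2: vr[E=1024/2501 F=256/205 G=0 H=0] → run G
t=3: vr[E=1024/2501 F=256/205 G=256/205 H=0] → run H
t=4: vr[E=1024/2501 F=256/205 G=256/205 H=1024/423] → run E
t=5: vr[E=2048/2501 F=256/205 G=256/205 H=1024/423] → run E
t=6: vr[E=3072/2501 F=256/205 G=256/205 H=1024/423] → run E
t=7: vr[E=4096/2501 F=256/205 G=256/205 H=1024/423] → run F
t=8: vr[E=4096/2501 F=512/205 G=256/205 H=1024/423] → run G
t=9: vr[E=4096/2501 F=512/205 G=512/205 H=1024/423] → run E
t=10: vr[E=5120/2501 F=512/205 G=512/205 H=1024/423] → run E
t=11: vr[F=512/205 G=512/205 H=1024/423] → run H
t=12: vr[F=512/205 G=512/205 H=2048/423] → run F
t=13: vr[F=768/205 G=512/205 H=2048/423] → run G
t=14: vr[F=768/205 G=768/205 H=2048/423] → run F
t=15: vr[G=768/205 H=2048/423] → run G
t=16: vr[G=1024/205 H=2048/423] → run H
t=17: vr[G=1024/205] → run G
t=18: vr[G=256/41] → run G
t=19: vr[G=1536/205] → run G
t=20: (idle)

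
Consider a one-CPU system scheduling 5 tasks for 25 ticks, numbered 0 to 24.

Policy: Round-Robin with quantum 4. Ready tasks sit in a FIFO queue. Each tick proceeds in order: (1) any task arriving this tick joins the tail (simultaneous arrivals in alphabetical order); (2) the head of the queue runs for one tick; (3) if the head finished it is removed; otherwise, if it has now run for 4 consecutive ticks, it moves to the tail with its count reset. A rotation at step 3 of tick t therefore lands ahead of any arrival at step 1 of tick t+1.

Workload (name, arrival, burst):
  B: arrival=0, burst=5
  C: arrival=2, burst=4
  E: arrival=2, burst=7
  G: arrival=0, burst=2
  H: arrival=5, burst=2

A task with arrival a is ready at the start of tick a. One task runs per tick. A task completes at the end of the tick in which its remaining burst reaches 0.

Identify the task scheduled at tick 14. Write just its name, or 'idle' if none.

t=0: queue=[B,G] q_used=0 → run B
t=1: queue=[B,G] q_used=1 → run B
t=2: queue=[B,G,C,E] q_used=2 → run B
t=3: queue=[B,G,C,E] q_used=3 → run B
t=4: queue=[G,C,E,B] q_used=0 → run G
t=5: queue=[G,C,E,B,H] q_used=1 → run G
t=6: queue=[C,E,B,H] q_used=0 → run C
t=7: queue=[C,E,B,H] q_used=1 → run C
t=8: queue=[C,E,B,H] q_used=2 → run C
t=9: queue=[C,E,B,H] q_used=3 → run C
t=10: queue=[E,B,H] q_used=0 → run E
t=11: queue=[E,B,H] q_used=1 → run E
t=12: queue=[E,B,H] q_used=2 → run E
t=13: queue=[E,B,H] q_used=3 → run E
t=14: queue=[B,H,E] q_used=0 → run B
t=15: queue=[H,E] q_used=0 → run H
t=16: queue=[H,E] q_used=1 → run H
t=17: queue=[E] q_used=0 → run E
t=18: queue=[E] q_used=1 → run E
t=19: queue=[E] q_used=2 → run E
t=20: (idle)
t=21: (idle)
t=22: (idle)
t=23: (idle)
t=24: (idle)

running at tick 14 = B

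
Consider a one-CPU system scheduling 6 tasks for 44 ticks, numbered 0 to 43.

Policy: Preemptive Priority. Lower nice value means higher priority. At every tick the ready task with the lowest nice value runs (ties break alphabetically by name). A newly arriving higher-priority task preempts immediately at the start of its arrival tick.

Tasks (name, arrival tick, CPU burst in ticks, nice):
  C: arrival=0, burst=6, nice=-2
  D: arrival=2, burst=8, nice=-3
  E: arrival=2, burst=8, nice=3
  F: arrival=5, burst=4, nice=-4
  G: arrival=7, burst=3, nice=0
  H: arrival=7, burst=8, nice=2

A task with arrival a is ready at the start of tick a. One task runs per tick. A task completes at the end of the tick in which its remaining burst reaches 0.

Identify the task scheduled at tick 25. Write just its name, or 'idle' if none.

running at tick 25 = H

t=0: ready={C} → run C
t=1: ready={C} → run C
t=2: ready={C,D,E} → run D
t=3: ready={C,D,E} → run D
t=4: ready={C,D,E} → run D
t=5: ready={C,D,E,F} → run F
t=6: ready={C,D,E,F} → run F
t=7: ready={C,D,E,F,G,H} → run F
t=8: ready={C,D,E,F,G,H} → run F
t=9: ready={C,D,E,G,H} → run D
t=10: ready={C,D,E,G,H} → run D
t=11: ready={C,D,E,G,H} → run D
t=12: ready={C,D,E,G,H} → run D
t=13: ready={C,D,E,G,H} → run D
t=14: ready={C,E,G,H} → run C
t=15: ready={C,E,G,H} → run C
t=16: ready={C,E,G,H} → run C
t=17: ready={C,E,G,H} → run C
t=18: ready={E,G,H} → run G
t=19: ready={E,G,H} → run G
t=20: ready={E,G,H} → run G
t=21: ready={E,H} → run H
t=22: ready={E,H} → run H
t=23: ready={E,H} → run H
t=24: ready={E,H} → run H
t=25: ready={E,H} → run H
t=26: ready={E,H} → run H
t=27: ready={E,H} → run H
t=28: ready={E,H} → run H
t=29: ready={E} → run E
t=30: ready={E} → run E
t=31: ready={E} → run E
t=32: ready={E} → run E
t=33: ready={E} → run E
t=34: ready={E} → run E
t=35: ready={E} → run E
t=36: ready={E} → run E
t=37: (idle)
t=38: (idle)
t=39: (idle)
t=40: (idle)
t=41: (idle)
t=42: (idle)
t=43: (idle)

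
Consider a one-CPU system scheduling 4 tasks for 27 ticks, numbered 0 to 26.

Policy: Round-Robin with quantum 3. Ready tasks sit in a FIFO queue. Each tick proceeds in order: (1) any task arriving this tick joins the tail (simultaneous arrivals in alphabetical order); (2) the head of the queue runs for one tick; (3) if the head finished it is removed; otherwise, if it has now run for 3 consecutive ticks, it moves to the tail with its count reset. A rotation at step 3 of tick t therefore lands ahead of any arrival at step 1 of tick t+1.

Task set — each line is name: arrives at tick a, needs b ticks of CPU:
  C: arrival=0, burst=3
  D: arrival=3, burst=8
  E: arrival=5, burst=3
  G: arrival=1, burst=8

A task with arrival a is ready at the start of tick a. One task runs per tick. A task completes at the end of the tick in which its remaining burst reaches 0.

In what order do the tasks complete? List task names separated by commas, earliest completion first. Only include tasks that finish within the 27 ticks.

completion order = C, E, G, D

t=0: queue=[C] q_used=0 → run C
t=1: queue=[C,G] q_used=1 → run C
t=2: queue=[C,G] q_used=2 → run C
t=3: queue=[G,D] q_used=0 → run G
t=4: queue=[G,D] q_used=1 → run G
t=5: queue=[G,D,E] q_used=2 → run G
t=6: queue=[D,E,G] q_used=0 → run D
t=7: queue=[D,E,G] q_used=1 → run D
t=8: queue=[D,E,G] q_used=2 → run D
t=9: queue=[E,G,D] q_used=0 → run E
t=10: queue=[E,G,D] q_used=1 → run E
t=11: queue=[E,G,D] q_used=2 → run E
t=12: queue=[G,D] q_used=0 → run G
t=13: queue=[G,D] q_used=1 → run G
t=14: queue=[G,D] q_used=2 → run G
t=15: queue=[D,G] q_used=0 → run D
t=16: queue=[D,G] q_used=1 → run D
t=17: queue=[D,G] q_used=2 → run D
t=18: queue=[G,D] q_used=0 → run G
t=19: queue=[G,D] q_used=1 → run G
t=20: queue=[D] q_used=0 → run D
t=21: queue=[D] q_used=1 → run D
t=22: (idle)
t=23: (idle)
t=24: (idle)
t=25: (idle)
t=26: (idle)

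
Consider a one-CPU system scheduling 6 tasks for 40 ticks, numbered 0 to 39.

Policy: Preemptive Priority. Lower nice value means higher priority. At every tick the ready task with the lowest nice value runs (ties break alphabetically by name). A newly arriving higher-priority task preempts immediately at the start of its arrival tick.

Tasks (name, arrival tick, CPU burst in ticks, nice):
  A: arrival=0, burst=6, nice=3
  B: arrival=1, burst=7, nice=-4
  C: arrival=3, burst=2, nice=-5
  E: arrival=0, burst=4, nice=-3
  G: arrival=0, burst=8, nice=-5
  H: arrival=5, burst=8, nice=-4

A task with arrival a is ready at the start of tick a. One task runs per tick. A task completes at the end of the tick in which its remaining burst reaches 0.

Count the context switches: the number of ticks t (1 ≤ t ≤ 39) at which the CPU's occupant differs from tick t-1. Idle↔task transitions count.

t=0: ready={A,E,G} → run G
t=1: ready={A,B,E,G} → run G
t=2: ready={A,B,E,G} → run G
t=3: ready={A,B,C,E,G} → run C
t=4: ready={A,B,C,E,G} → run C
t=5: ready={A,B,E,G,H} → run G
t=6: ready={A,B,E,G,H} → run G
t=7: ready={A,B,E,G,H} → run G
t=8: ready={A,B,E,G,H} → run G
t=9: ready={A,B,E,G,H} → run G
t=10: ready={A,B,E,H} → run B
t=11: ready={A,B,E,H} → run B
t=12: ready={A,B,E,H} → run B
t=13: ready={A,B,E,H} → run B
t=14: ready={A,B,E,H} → run B
t=15: ready={A,B,E,H} → run B
t=16: ready={A,B,E,H} → run B
t=17: ready={A,E,H} → run H
t=18: ready={A,E,H} → run H
t=19: ready={A,E,H} → run H
t=20: ready={A,E,H} → run H
t=21: ready={A,E,H} → run H
t=22: ready={A,E,H} → run H
t=23: ready={A,E,H} → run H
t=24: ready={A,E,H} → run H
t=25: ready={A,E} → run E
t=26: ready={A,E} → run E
t=27: ready={A,E} → run E
t=28: ready={A,E} → run E
t=29: ready={A} → run A
t=30: ready={A} → run A
t=31: ready={A} → run A
t=32: ready={A} → run A
t=33: ready={A} → run A
t=34: ready={A} → run A
t=35: (idle)
t=36: (idle)
t=37: (idle)
t=38: (idle)
t=39: (idle)

context switches = 7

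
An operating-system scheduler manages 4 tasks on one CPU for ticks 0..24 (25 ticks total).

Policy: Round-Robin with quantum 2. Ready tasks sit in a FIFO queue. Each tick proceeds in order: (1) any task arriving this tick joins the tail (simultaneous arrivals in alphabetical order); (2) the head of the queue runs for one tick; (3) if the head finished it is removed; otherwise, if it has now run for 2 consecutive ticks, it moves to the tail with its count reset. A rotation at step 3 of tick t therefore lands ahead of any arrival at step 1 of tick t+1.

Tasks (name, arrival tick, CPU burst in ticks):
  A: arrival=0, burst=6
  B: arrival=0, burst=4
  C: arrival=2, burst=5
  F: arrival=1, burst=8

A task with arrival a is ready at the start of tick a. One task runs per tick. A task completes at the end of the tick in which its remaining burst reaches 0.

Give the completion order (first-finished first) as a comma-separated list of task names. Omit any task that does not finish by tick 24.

completion order = B, A, C, F

t=0: queue=[A,B] q_used=0 → run A
t=1: queue=[A,B,F] q_used=1 → run A
t=2: queue=[B,F,A,C] q_used=0 → run B
t=3: queue=[B,F,A,C] q_used=1 → run B
t=4: queue=[F,A,C,B] q_used=0 → run F
t=5: queue=[F,A,C,B] q_used=1 → run F
t=6: queue=[A,C,B,F] q_used=0 → run A
t=7: queue=[A,C,B,F] q_used=1 → run A
t=8: queue=[C,B,F,A] q_used=0 → run C
t=9: queue=[C,B,F,A] q_used=1 → run C
t=10: queue=[B,F,A,C] q_used=0 → run B
t=11: queue=[B,F,A,C] q_used=1 → run B
t=12: queue=[F,A,C] q_used=0 → run F
t=13: queue=[F,A,C] q_used=1 → run F
t=14: queue=[A,C,F] q_used=0 → run A
t=15: queue=[A,C,F] q_used=1 → run A
t=16: queue=[C,F] q_used=0 → run C
t=17: queue=[C,F] q_used=1 → run C
t=18: queue=[F,C] q_used=0 → run F
t=19: queue=[F,C] q_used=1 → run F
t=20: queue=[C,F] q_used=0 → run C
t=21: queue=[F] q_used=0 → run F
t=22: queue=[F] q_used=1 → run F
t=23: (idle)
t=24: (idle)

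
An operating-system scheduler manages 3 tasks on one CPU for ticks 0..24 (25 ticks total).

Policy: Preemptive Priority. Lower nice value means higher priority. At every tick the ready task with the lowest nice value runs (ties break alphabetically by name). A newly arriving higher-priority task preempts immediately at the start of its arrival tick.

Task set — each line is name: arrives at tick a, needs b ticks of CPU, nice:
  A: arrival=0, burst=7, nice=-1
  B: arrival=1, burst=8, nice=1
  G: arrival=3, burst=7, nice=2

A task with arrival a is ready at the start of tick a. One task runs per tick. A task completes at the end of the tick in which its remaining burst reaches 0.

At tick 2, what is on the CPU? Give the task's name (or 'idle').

t=0: ready={A} → run A
t=1: ready={A,B} → run A
t=2: ready={A,B} → run A
t=3: ready={A,B,G} → run A
t=4: ready={A,B,G} → run A
t=5: ready={A,B,G} → run A
t=6: ready={A,B,G} → run A
t=7: ready={B,G} → run B
t=8: ready={B,G} → run B
t=9: ready={B,G} → run B
t=10: ready={B,G} → run B
t=11: ready={B,G} → run B
t=12: ready={B,G} → run B
t=13: ready={B,G} → run B
t=14: ready={B,G} → run B
t=15: ready={G} → run G
t=16: ready={G} → run G
t=17: ready={G} → run G
t=18: ready={G} → run G
t=19: ready={G} → run G
t=20: ready={G} → run G
t=21: ready={G} → run G
t=22: (idle)
t=23: (idle)
t=24: (idle)

running at tick 2 = A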